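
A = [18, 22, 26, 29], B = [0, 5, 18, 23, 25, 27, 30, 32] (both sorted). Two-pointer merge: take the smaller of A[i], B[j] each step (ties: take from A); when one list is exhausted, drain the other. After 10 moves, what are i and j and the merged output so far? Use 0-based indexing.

i=4, j=6, merged so far=[0, 5, 18, 18, 22, 23, 25, 26, 27, 29]

[i=0,j=0] A[i]=18>B[j]=0 take 0 → j++
[i=0,j=1] A[i]=18>B[j]=5 take 5 → j++
[i=0,j=2] A[i]=18<=B[j]=18 take 18 → i++
[i=1,j=2] A[i]=22>B[j]=18 take 18 → j++
[i=1,j=3] A[i]=22<=B[j]=23 take 22 → i++
[i=2,j=3] A[i]=26>B[j]=23 take 23 → j++
[i=2,j=4] A[i]=26>B[j]=25 take 25 → j++
[i=2,j=5] A[i]=26<=B[j]=27 take 26 → i++
[i=3,j=5] A[i]=29>B[j]=27 take 27 → j++
[i=3,j=6] A[i]=29<=B[j]=30 take 29 → i++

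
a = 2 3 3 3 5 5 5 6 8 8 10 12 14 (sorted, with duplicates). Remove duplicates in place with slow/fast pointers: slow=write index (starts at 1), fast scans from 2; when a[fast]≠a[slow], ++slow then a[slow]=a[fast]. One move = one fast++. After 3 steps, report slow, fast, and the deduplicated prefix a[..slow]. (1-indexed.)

(s=1,f=2) a[fast]=3≠a[slow]=2 write a[2]=3 → slow++,fast++
(s=2,f=3) a[fast]=3=a[slow] dup → fast++
(s=2,f=4) a[fast]=3=a[slow] dup → fast++

slow=2, fast=5, prefix=[2, 3]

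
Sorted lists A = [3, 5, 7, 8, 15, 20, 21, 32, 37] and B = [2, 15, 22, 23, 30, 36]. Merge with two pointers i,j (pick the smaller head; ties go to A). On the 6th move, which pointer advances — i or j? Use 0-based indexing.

[i=0,j=0] A[i]=3>B[j]=2 take 2 → j++
[i=0,j=1] A[i]=3<=B[j]=15 take 3 → i++
[i=1,j=1] A[i]=5<=B[j]=15 take 5 → i++
[i=2,j=1] A[i]=7<=B[j]=15 take 7 → i++
[i=3,j=1] A[i]=8<=B[j]=15 take 8 → i++
[i=4,j=1] A[i]=15<=B[j]=15 take 15 → i++

i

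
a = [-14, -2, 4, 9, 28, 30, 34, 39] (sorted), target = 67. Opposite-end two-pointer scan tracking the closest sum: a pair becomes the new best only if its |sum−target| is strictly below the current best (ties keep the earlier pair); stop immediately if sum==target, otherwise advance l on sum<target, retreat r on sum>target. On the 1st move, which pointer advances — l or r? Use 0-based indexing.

l

[0,7] -14+39=25 d=42 * → l++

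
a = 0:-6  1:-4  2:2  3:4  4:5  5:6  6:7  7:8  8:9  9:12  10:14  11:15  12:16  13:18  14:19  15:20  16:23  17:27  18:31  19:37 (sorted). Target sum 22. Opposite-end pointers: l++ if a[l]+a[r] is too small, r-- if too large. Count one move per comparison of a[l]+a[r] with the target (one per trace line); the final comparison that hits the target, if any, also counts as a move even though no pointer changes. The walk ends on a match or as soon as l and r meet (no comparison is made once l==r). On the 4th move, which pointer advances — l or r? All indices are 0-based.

[0,19] -6+37=31 >22 → r--
[0,18] -6+31=25 >22 → r--
[0,17] -6+27=21 <22 → l++
[1,17] -4+27=23 >22 → r--

r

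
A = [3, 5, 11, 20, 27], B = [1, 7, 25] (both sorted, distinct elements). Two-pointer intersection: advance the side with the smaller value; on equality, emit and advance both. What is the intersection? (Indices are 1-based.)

[i=1,j=1] 3>1 → j++
[i=1,j=2] 3<7 → i++
[i=2,j=2] 5<7 → i++
[i=3,j=2] 11>7 → j++
[i=3,j=3] 11<25 → i++
[i=4,j=3] 20<25 → i++
[i=5,j=3] 27>25 → j++

intersection = []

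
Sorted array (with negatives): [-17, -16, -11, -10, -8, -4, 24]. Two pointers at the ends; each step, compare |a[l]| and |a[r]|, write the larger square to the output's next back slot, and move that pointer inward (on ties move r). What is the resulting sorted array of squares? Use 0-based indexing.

[16, 64, 100, 121, 256, 289, 576]

[0,6] |-17|<=|24| out[6]=576 → r--
[0,5] |-17|>|-4| out[5]=289 → l++
[1,5] |-16|>|-4| out[4]=256 → l++
[2,5] |-11|>|-4| out[3]=121 → l++
[3,5] |-10|>|-4| out[2]=100 → l++
[4,5] |-8|>|-4| out[1]=64 → l++
[5,5] |-4|<=|-4| out[0]=16 → r--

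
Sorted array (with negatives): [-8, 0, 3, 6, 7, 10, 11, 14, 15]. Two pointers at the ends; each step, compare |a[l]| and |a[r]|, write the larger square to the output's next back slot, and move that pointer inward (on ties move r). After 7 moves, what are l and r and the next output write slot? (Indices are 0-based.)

l=1, r=2, next write slot=1

[0,8] |-8|<=|15| out[8]=225 → r--
[0,7] |-8|<=|14| out[7]=196 → r--
[0,6] |-8|<=|11| out[6]=121 → r--
[0,5] |-8|<=|10| out[5]=100 → r--
[0,4] |-8|>|7| out[4]=64 → l++
[1,4] |0|<=|7| out[3]=49 → r--
[1,3] |0|<=|6| out[2]=36 → r--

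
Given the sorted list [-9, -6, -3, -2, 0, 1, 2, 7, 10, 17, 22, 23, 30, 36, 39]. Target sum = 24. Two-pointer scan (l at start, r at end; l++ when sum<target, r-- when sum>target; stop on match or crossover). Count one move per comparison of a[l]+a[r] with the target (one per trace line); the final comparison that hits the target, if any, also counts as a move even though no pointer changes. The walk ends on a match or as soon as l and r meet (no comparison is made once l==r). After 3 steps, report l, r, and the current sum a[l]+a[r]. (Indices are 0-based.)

l=0 r=14: -9+39=30 >24, r--
l=0 r=13: -9+36=27 >24, r--
l=0 r=12: -9+30=21 <24, l++

l=1, r=12, sum=24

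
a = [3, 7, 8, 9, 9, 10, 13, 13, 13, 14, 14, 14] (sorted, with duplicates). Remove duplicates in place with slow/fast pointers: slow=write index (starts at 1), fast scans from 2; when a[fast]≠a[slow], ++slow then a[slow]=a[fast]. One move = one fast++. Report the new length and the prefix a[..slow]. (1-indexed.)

slow=1 fast=2: a[fast]=7≠a[slow]=3 write a[2]=7, slow++,fast++
slow=2 fast=3: a[fast]=8≠a[slow]=7 write a[3]=8, slow++,fast++
slow=3 fast=4: a[fast]=9≠a[slow]=8 write a[4]=9, slow++,fast++
slow=4 fast=5: a[fast]=9=a[slow] dup, fast++
slow=4 fast=6: a[fast]=10≠a[slow]=9 write a[5]=10, slow++,fast++
slow=5 fast=7: a[fast]=13≠a[slow]=10 write a[6]=13, slow++,fast++
slow=6 fast=8: a[fast]=13=a[slow] dup, fast++
slow=6 fast=9: a[fast]=13=a[slow] dup, fast++
slow=6 fast=10: a[fast]=14≠a[slow]=13 write a[7]=14, slow++,fast++
slow=7 fast=11: a[fast]=14=a[slow] dup, fast++
slow=7 fast=12: a[fast]=14=a[slow] dup, fast++

length 7; prefix = [3, 7, 8, 9, 10, 13, 14]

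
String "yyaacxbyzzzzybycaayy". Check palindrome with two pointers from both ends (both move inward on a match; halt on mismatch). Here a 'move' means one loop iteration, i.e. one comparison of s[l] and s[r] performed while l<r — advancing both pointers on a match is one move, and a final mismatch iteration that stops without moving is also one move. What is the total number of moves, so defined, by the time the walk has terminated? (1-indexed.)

[1,20] 'y'=='y' → l++,r--
[2,19] 'y'=='y' → l++,r--
[3,18] 'a'=='a' → l++,r--
[4,17] 'a'=='a' → l++,r--
[5,16] 'c'=='c' → l++,r--
[6,15] 'x'!='y' → stop

6 moves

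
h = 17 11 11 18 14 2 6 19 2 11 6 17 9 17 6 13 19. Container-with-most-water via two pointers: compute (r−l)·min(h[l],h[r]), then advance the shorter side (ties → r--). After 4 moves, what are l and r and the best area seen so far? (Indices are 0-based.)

l=0 r=16: min(17,19)*16=272 best=272 *, l++
l=1 r=16: min(11,19)*15=165 best=272, l++
l=2 r=16: min(11,19)*14=154 best=272, l++
l=3 r=16: min(18,19)*13=234 best=272, l++

l=4, r=16, best area=272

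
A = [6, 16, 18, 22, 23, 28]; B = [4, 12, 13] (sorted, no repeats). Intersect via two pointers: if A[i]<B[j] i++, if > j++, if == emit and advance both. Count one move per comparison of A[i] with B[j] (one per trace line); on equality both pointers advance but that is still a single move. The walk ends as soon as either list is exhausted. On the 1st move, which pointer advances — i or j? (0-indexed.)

j

[i=0,j=0] 6>4 → j++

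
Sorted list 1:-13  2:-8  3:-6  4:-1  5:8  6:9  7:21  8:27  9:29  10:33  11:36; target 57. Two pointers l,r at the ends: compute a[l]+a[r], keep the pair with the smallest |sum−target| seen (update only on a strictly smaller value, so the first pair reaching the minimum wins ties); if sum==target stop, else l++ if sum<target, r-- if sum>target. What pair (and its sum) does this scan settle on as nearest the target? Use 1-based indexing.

l=1 r=11: -13+36=23 d=34 *, l++
l=2 r=11: -8+36=28 d=29 *, l++
l=3 r=11: -6+36=30 d=27 *, l++
l=4 r=11: -1+36=35 d=22 *, l++
l=5 r=11: 8+36=44 d=13 *, l++
l=6 r=11: 9+36=45 d=12 *, l++
l=7 r=11: 21+36=57 d=0 *, stop

pair (21, 36) with sum 57 (|Δ|=0)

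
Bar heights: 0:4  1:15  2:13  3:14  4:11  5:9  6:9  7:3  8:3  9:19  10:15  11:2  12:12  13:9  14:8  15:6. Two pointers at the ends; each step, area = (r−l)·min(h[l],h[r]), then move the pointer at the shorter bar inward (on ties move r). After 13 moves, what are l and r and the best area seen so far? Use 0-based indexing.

[0,15] min(4,6)*15=60 best=60 * → l++
[1,15] min(15,6)*14=84 best=84 * → r--
[1,14] min(15,8)*13=104 best=104 * → r--
[1,13] min(15,9)*12=108 best=108 * → r--
[1,12] min(15,12)*11=132 best=132 * → r--
[1,11] min(15,2)*10=20 best=132 → r--
[1,10] min(15,15)*9=135 best=135 * → r--
[1,9] min(15,19)*8=120 best=135 → l++
[2,9] min(13,19)*7=91 best=135 → l++
[3,9] min(14,19)*6=84 best=135 → l++
[4,9] min(11,19)*5=55 best=135 → l++
[5,9] min(9,19)*4=36 best=135 → l++
[6,9] min(9,19)*3=27 best=135 → l++

l=7, r=9, best area=135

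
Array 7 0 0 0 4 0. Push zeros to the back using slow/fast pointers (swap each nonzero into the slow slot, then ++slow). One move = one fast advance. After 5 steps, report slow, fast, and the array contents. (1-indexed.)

(s=1,f=1) a[fast]=7≠0 swap→a[1]=7 → slow++,fast++
(s=2,f=2) a[fast]=0 → fast++
(s=2,f=3) a[fast]=0 → fast++
(s=2,f=4) a[fast]=0 → fast++
(s=2,f=5) a[fast]=4≠0 swap→a[2]=4 → slow++,fast++

slow=3, fast=6, a=[7, 4, 0, 0, 0, 0]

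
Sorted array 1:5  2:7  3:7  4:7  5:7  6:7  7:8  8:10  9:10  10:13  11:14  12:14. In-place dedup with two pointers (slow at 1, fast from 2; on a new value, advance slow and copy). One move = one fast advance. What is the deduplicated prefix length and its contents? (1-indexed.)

(s=1,f=2) a[fast]=7≠a[slow]=5 write a[2]=7 → slow++,fast++
(s=2,f=3) a[fast]=7=a[slow] dup → fast++
(s=2,f=4) a[fast]=7=a[slow] dup → fast++
(s=2,f=5) a[fast]=7=a[slow] dup → fast++
(s=2,f=6) a[fast]=7=a[slow] dup → fast++
(s=2,f=7) a[fast]=8≠a[slow]=7 write a[3]=8 → slow++,fast++
(s=3,f=8) a[fast]=10≠a[slow]=8 write a[4]=10 → slow++,fast++
(s=4,f=9) a[fast]=10=a[slow] dup → fast++
(s=4,f=10) a[fast]=13≠a[slow]=10 write a[5]=13 → slow++,fast++
(s=5,f=11) a[fast]=14≠a[slow]=13 write a[6]=14 → slow++,fast++
(s=6,f=12) a[fast]=14=a[slow] dup → fast++

length 6; prefix = [5, 7, 8, 10, 13, 14]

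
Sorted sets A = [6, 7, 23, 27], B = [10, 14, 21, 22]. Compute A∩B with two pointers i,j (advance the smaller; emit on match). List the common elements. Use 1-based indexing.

i=1 j=1: 6<10, i++
i=2 j=1: 7<10, i++
i=3 j=1: 23>10, j++
i=3 j=2: 23>14, j++
i=3 j=3: 23>21, j++
i=3 j=4: 23>22, j++

intersection = []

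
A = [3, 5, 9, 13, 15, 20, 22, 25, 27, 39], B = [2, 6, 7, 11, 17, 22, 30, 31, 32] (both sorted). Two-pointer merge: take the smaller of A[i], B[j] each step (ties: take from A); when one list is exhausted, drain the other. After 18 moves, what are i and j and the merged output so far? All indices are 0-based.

i=9, j=9, merged so far=[2, 3, 5, 6, 7, 9, 11, 13, 15, 17, 20, 22, 22, 25, 27, 30, 31, 32]

i=0 j=0: A[i]=3>B[j]=2 take 2, j++
i=0 j=1: A[i]=3<=B[j]=6 take 3, i++
i=1 j=1: A[i]=5<=B[j]=6 take 5, i++
i=2 j=1: A[i]=9>B[j]=6 take 6, j++
i=2 j=2: A[i]=9>B[j]=7 take 7, j++
i=2 j=3: A[i]=9<=B[j]=11 take 9, i++
i=3 j=3: A[i]=13>B[j]=11 take 11, j++
i=3 j=4: A[i]=13<=B[j]=17 take 13, i++
i=4 j=4: A[i]=15<=B[j]=17 take 15, i++
i=5 j=4: A[i]=20>B[j]=17 take 17, j++
i=5 j=5: A[i]=20<=B[j]=22 take 20, i++
i=6 j=5: A[i]=22<=B[j]=22 take 22, i++
i=7 j=5: A[i]=25>B[j]=22 take 22, j++
i=7 j=6: A[i]=25<=B[j]=30 take 25, i++
i=8 j=6: A[i]=27<=B[j]=30 take 27, i++
i=9 j=6: A[i]=39>B[j]=30 take 30, j++
i=9 j=7: A[i]=39>B[j]=31 take 31, j++
i=9 j=8: A[i]=39>B[j]=32 take 32, j++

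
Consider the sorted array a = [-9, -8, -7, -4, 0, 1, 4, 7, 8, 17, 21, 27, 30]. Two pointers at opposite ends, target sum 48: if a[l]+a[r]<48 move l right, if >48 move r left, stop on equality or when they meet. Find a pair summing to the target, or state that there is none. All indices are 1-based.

(21, 27)

[1,13] -9+30=21 <48 → l++
[2,13] -8+30=22 <48 → l++
[3,13] -7+30=23 <48 → l++
[4,13] -4+30=26 <48 → l++
[5,13] 0+30=30 <48 → l++
[6,13] 1+30=31 <48 → l++
[7,13] 4+30=34 <48 → l++
[8,13] 7+30=37 <48 → l++
[9,13] 8+30=38 <48 → l++
[10,13] 17+30=47 <48 → l++
[11,13] 21+30=51 >48 → r--
[11,12] 21+27=48 → found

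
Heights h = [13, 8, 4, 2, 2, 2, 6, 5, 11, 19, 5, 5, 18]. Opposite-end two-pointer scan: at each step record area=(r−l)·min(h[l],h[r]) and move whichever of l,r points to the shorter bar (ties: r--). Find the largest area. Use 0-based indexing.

[0,12] min(13,18)*12=156 best=156 * → l++
[1,12] min(8,18)*11=88 best=156 → l++
[2,12] min(4,18)*10=40 best=156 → l++
[3,12] min(2,18)*9=18 best=156 → l++
[4,12] min(2,18)*8=16 best=156 → l++
[5,12] min(2,18)*7=14 best=156 → l++
[6,12] min(6,18)*6=36 best=156 → l++
[7,12] min(5,18)*5=25 best=156 → l++
[8,12] min(11,18)*4=44 best=156 → l++
[9,12] min(19,18)*3=54 best=156 → r--
[9,11] min(19,5)*2=10 best=156 → r--
[9,10] min(19,5)*1=5 best=156 → r--

max area = 156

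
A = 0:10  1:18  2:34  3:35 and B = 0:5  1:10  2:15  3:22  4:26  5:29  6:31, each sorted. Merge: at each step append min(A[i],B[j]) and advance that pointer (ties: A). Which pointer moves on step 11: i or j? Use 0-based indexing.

[i=0,j=0] A[i]=10>B[j]=5 take 5 → j++
[i=0,j=1] A[i]=10<=B[j]=10 take 10 → i++
[i=1,j=1] A[i]=18>B[j]=10 take 10 → j++
[i=1,j=2] A[i]=18>B[j]=15 take 15 → j++
[i=1,j=3] A[i]=18<=B[j]=22 take 18 → i++
[i=2,j=3] A[i]=34>B[j]=22 take 22 → j++
[i=2,j=4] A[i]=34>B[j]=26 take 26 → j++
[i=2,j=5] A[i]=34>B[j]=29 take 29 → j++
[i=2,j=6] A[i]=34>B[j]=31 take 31 → j++
[i=2,j=7] B done, take A[i]=34 → i++
[i=3,j=7] B done, take A[i]=35 → i++

i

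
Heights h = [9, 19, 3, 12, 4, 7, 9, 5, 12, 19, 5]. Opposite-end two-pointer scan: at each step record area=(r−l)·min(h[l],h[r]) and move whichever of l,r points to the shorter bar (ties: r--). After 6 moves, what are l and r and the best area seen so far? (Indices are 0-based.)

l=1, r=5, best area=152

[0,10] min(9,5)*10=50 best=50 * → r--
[0,9] min(9,19)*9=81 best=81 * → l++
[1,9] min(19,19)*8=152 best=152 * → r--
[1,8] min(19,12)*7=84 best=152 → r--
[1,7] min(19,5)*6=30 best=152 → r--
[1,6] min(19,9)*5=45 best=152 → r--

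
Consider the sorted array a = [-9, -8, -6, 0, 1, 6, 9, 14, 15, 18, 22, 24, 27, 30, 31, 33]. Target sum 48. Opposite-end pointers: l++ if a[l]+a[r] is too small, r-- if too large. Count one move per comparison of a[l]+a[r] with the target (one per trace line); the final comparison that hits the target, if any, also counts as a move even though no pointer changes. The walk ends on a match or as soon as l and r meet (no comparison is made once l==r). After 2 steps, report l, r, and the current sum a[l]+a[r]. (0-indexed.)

l=2, r=15, sum=27

[0,15] -9+33=24 <48 → l++
[1,15] -8+33=25 <48 → l++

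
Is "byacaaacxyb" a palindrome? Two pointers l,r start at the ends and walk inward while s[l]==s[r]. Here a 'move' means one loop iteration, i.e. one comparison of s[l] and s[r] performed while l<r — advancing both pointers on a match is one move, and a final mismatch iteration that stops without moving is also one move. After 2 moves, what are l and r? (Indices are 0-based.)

l=2, r=8

l=0 r=10: 'b'=='b', l++,r--
l=1 r=9: 'y'=='y', l++,r--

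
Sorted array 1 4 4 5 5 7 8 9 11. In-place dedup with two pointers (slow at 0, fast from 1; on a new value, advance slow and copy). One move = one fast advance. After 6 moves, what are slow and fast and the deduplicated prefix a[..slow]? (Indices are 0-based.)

(s=0,f=1) a[fast]=4≠a[slow]=1 write a[1]=4 → slow++,fast++
(s=1,f=2) a[fast]=4=a[slow] dup → fast++
(s=1,f=3) a[fast]=5≠a[slow]=4 write a[2]=5 → slow++,fast++
(s=2,f=4) a[fast]=5=a[slow] dup → fast++
(s=2,f=5) a[fast]=7≠a[slow]=5 write a[3]=7 → slow++,fast++
(s=3,f=6) a[fast]=8≠a[slow]=7 write a[4]=8 → slow++,fast++

slow=4, fast=7, prefix=[1, 4, 5, 7, 8]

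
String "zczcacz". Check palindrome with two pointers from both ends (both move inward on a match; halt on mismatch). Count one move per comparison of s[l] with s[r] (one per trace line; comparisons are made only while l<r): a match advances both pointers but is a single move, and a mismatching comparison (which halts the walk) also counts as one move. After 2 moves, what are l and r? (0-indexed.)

l=2, r=4

l=0 r=6: 'z'=='z', l++,r--
l=1 r=5: 'c'=='c', l++,r--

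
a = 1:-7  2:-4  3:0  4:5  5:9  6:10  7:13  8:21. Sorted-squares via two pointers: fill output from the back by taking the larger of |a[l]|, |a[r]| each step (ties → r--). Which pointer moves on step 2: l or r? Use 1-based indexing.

[1,8] |-7|<=|21| out[8]=441 → r--
[1,7] |-7|<=|13| out[7]=169 → r--

r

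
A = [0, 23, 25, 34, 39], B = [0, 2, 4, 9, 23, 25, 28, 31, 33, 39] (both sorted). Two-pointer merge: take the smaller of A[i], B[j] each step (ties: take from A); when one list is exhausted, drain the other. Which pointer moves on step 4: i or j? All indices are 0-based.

j

[i=0,j=0] A[i]=0<=B[j]=0 take 0 → i++
[i=1,j=0] A[i]=23>B[j]=0 take 0 → j++
[i=1,j=1] A[i]=23>B[j]=2 take 2 → j++
[i=1,j=2] A[i]=23>B[j]=4 take 4 → j++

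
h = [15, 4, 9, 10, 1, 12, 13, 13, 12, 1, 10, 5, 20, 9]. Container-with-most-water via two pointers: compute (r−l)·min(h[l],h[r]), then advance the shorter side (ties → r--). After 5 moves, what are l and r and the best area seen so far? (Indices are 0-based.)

[0,13] min(15,9)*13=117 best=117 * → r--
[0,12] min(15,20)*12=180 best=180 * → l++
[1,12] min(4,20)*11=44 best=180 → l++
[2,12] min(9,20)*10=90 best=180 → l++
[3,12] min(10,20)*9=90 best=180 → l++

l=4, r=12, best area=180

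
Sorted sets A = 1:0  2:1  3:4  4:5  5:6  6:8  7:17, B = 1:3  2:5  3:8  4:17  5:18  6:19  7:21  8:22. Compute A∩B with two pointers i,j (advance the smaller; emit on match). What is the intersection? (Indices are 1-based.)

intersection = [5, 8, 17]

[i=1,j=1] 0<3 → i++
[i=2,j=1] 1<3 → i++
[i=3,j=1] 4>3 → j++
[i=3,j=2] 4<5 → i++
[i=4,j=2] 5==5 emit → i++,j++
[i=5,j=3] 6<8 → i++
[i=6,j=3] 8==8 emit → i++,j++
[i=7,j=4] 17==17 emit → i++,j++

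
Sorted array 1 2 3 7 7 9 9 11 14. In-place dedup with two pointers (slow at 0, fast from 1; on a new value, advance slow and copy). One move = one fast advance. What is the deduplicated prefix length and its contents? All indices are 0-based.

length 7; prefix = [1, 2, 3, 7, 9, 11, 14]

slow=0 fast=1: a[fast]=2≠a[slow]=1 write a[1]=2, slow++,fast++
slow=1 fast=2: a[fast]=3≠a[slow]=2 write a[2]=3, slow++,fast++
slow=2 fast=3: a[fast]=7≠a[slow]=3 write a[3]=7, slow++,fast++
slow=3 fast=4: a[fast]=7=a[slow] dup, fast++
slow=3 fast=5: a[fast]=9≠a[slow]=7 write a[4]=9, slow++,fast++
slow=4 fast=6: a[fast]=9=a[slow] dup, fast++
slow=4 fast=7: a[fast]=11≠a[slow]=9 write a[5]=11, slow++,fast++
slow=5 fast=8: a[fast]=14≠a[slow]=11 write a[6]=14, slow++,fast++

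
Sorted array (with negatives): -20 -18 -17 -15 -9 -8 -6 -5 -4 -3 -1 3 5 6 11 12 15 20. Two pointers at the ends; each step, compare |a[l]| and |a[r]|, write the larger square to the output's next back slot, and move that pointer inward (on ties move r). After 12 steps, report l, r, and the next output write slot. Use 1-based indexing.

l=8, r=13, next write slot=6

l=1 r=18: |-20|<=|20| out[18]=400, r--
l=1 r=17: |-20|>|15| out[17]=400, l++
l=2 r=17: |-18|>|15| out[16]=324, l++
l=3 r=17: |-17|>|15| out[15]=289, l++
l=4 r=17: |-15|<=|15| out[14]=225, r--
l=4 r=16: |-15|>|12| out[13]=225, l++
l=5 r=16: |-9|<=|12| out[12]=144, r--
l=5 r=15: |-9|<=|11| out[11]=121, r--
l=5 r=14: |-9|>|6| out[10]=81, l++
l=6 r=14: |-8|>|6| out[9]=64, l++
l=7 r=14: |-6|<=|6| out[8]=36, r--
l=7 r=13: |-6|>|5| out[7]=36, l++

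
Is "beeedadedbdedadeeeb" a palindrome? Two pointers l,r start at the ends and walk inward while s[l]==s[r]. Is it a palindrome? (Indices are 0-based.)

palindrome

l=0 r=18: 'b'=='b', l++,r--
l=1 r=17: 'e'=='e', l++,r--
l=2 r=16: 'e'=='e', l++,r--
l=3 r=15: 'e'=='e', l++,r--
l=4 r=14: 'd'=='d', l++,r--
l=5 r=13: 'a'=='a', l++,r--
l=6 r=12: 'd'=='d', l++,r--
l=7 r=11: 'e'=='e', l++,r--
l=8 r=10: 'd'=='d', l++,r--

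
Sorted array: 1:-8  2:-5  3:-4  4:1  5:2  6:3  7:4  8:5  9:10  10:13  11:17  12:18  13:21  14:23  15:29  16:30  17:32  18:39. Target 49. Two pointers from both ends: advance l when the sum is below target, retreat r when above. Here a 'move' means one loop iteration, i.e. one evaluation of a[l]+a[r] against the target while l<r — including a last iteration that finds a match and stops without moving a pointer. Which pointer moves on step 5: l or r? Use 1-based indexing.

l=1 r=18: -8+39=31 <49, l++
l=2 r=18: -5+39=34 <49, l++
l=3 r=18: -4+39=35 <49, l++
l=4 r=18: 1+39=40 <49, l++
l=5 r=18: 2+39=41 <49, l++

l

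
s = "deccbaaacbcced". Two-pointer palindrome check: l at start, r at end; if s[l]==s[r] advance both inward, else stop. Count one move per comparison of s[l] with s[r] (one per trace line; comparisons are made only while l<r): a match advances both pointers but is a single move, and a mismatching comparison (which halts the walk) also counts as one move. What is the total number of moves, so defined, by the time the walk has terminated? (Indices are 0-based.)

6 moves

l=0 r=13: 'd'=='d', l++,r--
l=1 r=12: 'e'=='e', l++,r--
l=2 r=11: 'c'=='c', l++,r--
l=3 r=10: 'c'=='c', l++,r--
l=4 r=9: 'b'=='b', l++,r--
l=5 r=8: 'a'!='c', stop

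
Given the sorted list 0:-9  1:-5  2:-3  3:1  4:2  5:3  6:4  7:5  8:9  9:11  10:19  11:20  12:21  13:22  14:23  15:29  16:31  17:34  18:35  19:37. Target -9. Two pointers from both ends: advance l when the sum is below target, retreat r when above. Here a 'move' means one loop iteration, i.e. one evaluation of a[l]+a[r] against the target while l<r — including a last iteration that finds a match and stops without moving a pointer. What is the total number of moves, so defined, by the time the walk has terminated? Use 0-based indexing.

19 moves

[0,19] -9+37=28 >-9 → r--
[0,18] -9+35=26 >-9 → r--
[0,17] -9+34=25 >-9 → r--
[0,16] -9+31=22 >-9 → r--
[0,15] -9+29=20 >-9 → r--
[0,14] -9+23=14 >-9 → r--
[0,13] -9+22=13 >-9 → r--
[0,12] -9+21=12 >-9 → r--
[0,11] -9+20=11 >-9 → r--
[0,10] -9+19=10 >-9 → r--
[0,9] -9+11=2 >-9 → r--
[0,8] -9+9=0 >-9 → r--
[0,7] -9+5=-4 >-9 → r--
[0,6] -9+4=-5 >-9 → r--
[0,5] -9+3=-6 >-9 → r--
[0,4] -9+2=-7 >-9 → r--
[0,3] -9+1=-8 >-9 → r--
[0,2] -9+-3=-12 <-9 → l++
[1,2] -5+-3=-8 >-9 → r--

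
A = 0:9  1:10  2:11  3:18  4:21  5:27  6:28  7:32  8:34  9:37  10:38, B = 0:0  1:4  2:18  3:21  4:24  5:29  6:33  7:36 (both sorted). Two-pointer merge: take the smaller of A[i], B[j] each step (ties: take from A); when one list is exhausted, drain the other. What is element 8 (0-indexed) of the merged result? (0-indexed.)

[i=0,j=0] A[i]=9>B[j]=0 take 0 → j++
[i=0,j=1] A[i]=9>B[j]=4 take 4 → j++
[i=0,j=2] A[i]=9<=B[j]=18 take 9 → i++
[i=1,j=2] A[i]=10<=B[j]=18 take 10 → i++
[i=2,j=2] A[i]=11<=B[j]=18 take 11 → i++
[i=3,j=2] A[i]=18<=B[j]=18 take 18 → i++
[i=4,j=2] A[i]=21>B[j]=18 take 18 → j++
[i=4,j=3] A[i]=21<=B[j]=21 take 21 → i++
[i=5,j=3] A[i]=27>B[j]=21 take 21 → j++
[i=5,j=4] A[i]=27>B[j]=24 take 24 → j++
[i=5,j=5] A[i]=27<=B[j]=29 take 27 → i++
[i=6,j=5] A[i]=28<=B[j]=29 take 28 → i++
[i=7,j=5] A[i]=32>B[j]=29 take 29 → j++
[i=7,j=6] A[i]=32<=B[j]=33 take 32 → i++
[i=8,j=6] A[i]=34>B[j]=33 take 33 → j++
[i=8,j=7] A[i]=34<=B[j]=36 take 34 → i++
[i=9,j=7] A[i]=37>B[j]=36 take 36 → j++
[i=9,j=8] B done, take A[i]=37 → i++
[i=10,j=8] B done, take A[i]=38 → i++

merged[8] = 21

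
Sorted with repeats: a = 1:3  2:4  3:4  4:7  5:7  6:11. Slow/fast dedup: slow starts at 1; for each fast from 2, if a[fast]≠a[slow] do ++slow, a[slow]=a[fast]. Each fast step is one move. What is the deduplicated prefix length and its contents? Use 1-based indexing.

length 4; prefix = [3, 4, 7, 11]

slow=1 fast=2: a[fast]=4≠a[slow]=3 write a[2]=4, slow++,fast++
slow=2 fast=3: a[fast]=4=a[slow] dup, fast++
slow=2 fast=4: a[fast]=7≠a[slow]=4 write a[3]=7, slow++,fast++
slow=3 fast=5: a[fast]=7=a[slow] dup, fast++
slow=3 fast=6: a[fast]=11≠a[slow]=7 write a[4]=11, slow++,fast++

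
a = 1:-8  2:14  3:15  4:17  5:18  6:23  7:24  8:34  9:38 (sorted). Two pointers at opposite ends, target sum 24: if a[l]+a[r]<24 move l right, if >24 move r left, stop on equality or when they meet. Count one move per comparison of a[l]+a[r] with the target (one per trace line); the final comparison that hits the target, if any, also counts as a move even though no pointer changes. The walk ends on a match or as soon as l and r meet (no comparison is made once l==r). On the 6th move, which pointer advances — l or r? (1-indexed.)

l=1 r=9: -8+38=30 >24, r--
l=1 r=8: -8+34=26 >24, r--
l=1 r=7: -8+24=16 <24, l++
l=2 r=7: 14+24=38 >24, r--
l=2 r=6: 14+23=37 >24, r--
l=2 r=5: 14+18=32 >24, r--

r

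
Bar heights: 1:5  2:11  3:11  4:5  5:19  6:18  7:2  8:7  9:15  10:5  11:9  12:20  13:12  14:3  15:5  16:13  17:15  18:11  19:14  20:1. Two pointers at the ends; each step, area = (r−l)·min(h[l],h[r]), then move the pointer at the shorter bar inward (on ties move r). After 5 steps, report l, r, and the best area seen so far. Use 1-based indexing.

l=5, r=19, best area=187

l=1 r=20: min(5,1)*19=19 best=19 *, r--
l=1 r=19: min(5,14)*18=90 best=90 *, l++
l=2 r=19: min(11,14)*17=187 best=187 *, l++
l=3 r=19: min(11,14)*16=176 best=187, l++
l=4 r=19: min(5,14)*15=75 best=187, l++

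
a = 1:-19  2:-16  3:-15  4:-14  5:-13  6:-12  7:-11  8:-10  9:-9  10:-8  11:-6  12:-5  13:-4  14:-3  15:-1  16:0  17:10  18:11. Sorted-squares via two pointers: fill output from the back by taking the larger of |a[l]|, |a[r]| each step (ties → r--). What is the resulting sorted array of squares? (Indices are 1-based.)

[0, 1, 9, 16, 25, 36, 64, 81, 100, 100, 121, 121, 144, 169, 196, 225, 256, 361]

l=1 r=18: |-19|>|11| out[18]=361, l++
l=2 r=18: |-16|>|11| out[17]=256, l++
l=3 r=18: |-15|>|11| out[16]=225, l++
l=4 r=18: |-14|>|11| out[15]=196, l++
l=5 r=18: |-13|>|11| out[14]=169, l++
l=6 r=18: |-12|>|11| out[13]=144, l++
l=7 r=18: |-11|<=|11| out[12]=121, r--
l=7 r=17: |-11|>|10| out[11]=121, l++
l=8 r=17: |-10|<=|10| out[10]=100, r--
l=8 r=16: |-10|>|0| out[9]=100, l++
l=9 r=16: |-9|>|0| out[8]=81, l++
l=10 r=16: |-8|>|0| out[7]=64, l++
l=11 r=16: |-6|>|0| out[6]=36, l++
l=12 r=16: |-5|>|0| out[5]=25, l++
l=13 r=16: |-4|>|0| out[4]=16, l++
l=14 r=16: |-3|>|0| out[3]=9, l++
l=15 r=16: |-1|>|0| out[2]=1, l++
l=16 r=16: |0|<=|0| out[1]=0, r--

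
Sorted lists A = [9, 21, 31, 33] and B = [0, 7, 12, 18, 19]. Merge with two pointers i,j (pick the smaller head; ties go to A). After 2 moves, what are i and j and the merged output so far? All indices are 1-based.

i=1, j=3, merged so far=[0, 7]

[i=1,j=1] A[i]=9>B[j]=0 take 0 → j++
[i=1,j=2] A[i]=9>B[j]=7 take 7 → j++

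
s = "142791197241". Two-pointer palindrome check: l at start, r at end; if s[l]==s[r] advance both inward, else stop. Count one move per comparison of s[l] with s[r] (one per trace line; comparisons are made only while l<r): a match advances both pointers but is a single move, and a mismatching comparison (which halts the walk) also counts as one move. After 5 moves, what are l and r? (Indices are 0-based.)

l=5, r=6

l=0 r=11: '1'=='1', l++,r--
l=1 r=10: '4'=='4', l++,r--
l=2 r=9: '2'=='2', l++,r--
l=3 r=8: '7'=='7', l++,r--
l=4 r=7: '9'=='9', l++,r--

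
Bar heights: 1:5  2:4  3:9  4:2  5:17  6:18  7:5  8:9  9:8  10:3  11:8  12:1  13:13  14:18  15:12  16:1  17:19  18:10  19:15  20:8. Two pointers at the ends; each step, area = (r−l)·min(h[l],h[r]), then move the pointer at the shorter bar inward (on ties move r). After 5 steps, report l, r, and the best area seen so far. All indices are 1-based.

l=1 r=20: min(5,8)*19=95 best=95 *, l++
l=2 r=20: min(4,8)*18=72 best=95, l++
l=3 r=20: min(9,8)*17=136 best=136 *, r--
l=3 r=19: min(9,15)*16=144 best=144 *, l++
l=4 r=19: min(2,15)*15=30 best=144, l++

l=5, r=19, best area=144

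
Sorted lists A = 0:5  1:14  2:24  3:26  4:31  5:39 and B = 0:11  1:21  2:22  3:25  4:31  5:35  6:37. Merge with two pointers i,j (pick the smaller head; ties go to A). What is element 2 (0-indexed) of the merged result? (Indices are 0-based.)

merged[2] = 14

i=0 j=0: A[i]=5<=B[j]=11 take 5, i++
i=1 j=0: A[i]=14>B[j]=11 take 11, j++
i=1 j=1: A[i]=14<=B[j]=21 take 14, i++
i=2 j=1: A[i]=24>B[j]=21 take 21, j++
i=2 j=2: A[i]=24>B[j]=22 take 22, j++
i=2 j=3: A[i]=24<=B[j]=25 take 24, i++
i=3 j=3: A[i]=26>B[j]=25 take 25, j++
i=3 j=4: A[i]=26<=B[j]=31 take 26, i++
i=4 j=4: A[i]=31<=B[j]=31 take 31, i++
i=5 j=4: A[i]=39>B[j]=31 take 31, j++
i=5 j=5: A[i]=39>B[j]=35 take 35, j++
i=5 j=6: A[i]=39>B[j]=37 take 37, j++
i=5 j=7: B done, take A[i]=39, i++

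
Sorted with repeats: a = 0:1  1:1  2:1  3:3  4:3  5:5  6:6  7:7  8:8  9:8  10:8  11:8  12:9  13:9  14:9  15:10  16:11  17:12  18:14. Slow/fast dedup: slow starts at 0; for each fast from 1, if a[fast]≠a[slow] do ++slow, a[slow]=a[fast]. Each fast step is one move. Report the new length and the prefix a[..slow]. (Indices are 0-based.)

length 11; prefix = [1, 3, 5, 6, 7, 8, 9, 10, 11, 12, 14]

(s=0,f=1) a[fast]=1=a[slow] dup → fast++
(s=0,f=2) a[fast]=1=a[slow] dup → fast++
(s=0,f=3) a[fast]=3≠a[slow]=1 write a[1]=3 → slow++,fast++
(s=1,f=4) a[fast]=3=a[slow] dup → fast++
(s=1,f=5) a[fast]=5≠a[slow]=3 write a[2]=5 → slow++,fast++
(s=2,f=6) a[fast]=6≠a[slow]=5 write a[3]=6 → slow++,fast++
(s=3,f=7) a[fast]=7≠a[slow]=6 write a[4]=7 → slow++,fast++
(s=4,f=8) a[fast]=8≠a[slow]=7 write a[5]=8 → slow++,fast++
(s=5,f=9) a[fast]=8=a[slow] dup → fast++
(s=5,f=10) a[fast]=8=a[slow] dup → fast++
(s=5,f=11) a[fast]=8=a[slow] dup → fast++
(s=5,f=12) a[fast]=9≠a[slow]=8 write a[6]=9 → slow++,fast++
(s=6,f=13) a[fast]=9=a[slow] dup → fast++
(s=6,f=14) a[fast]=9=a[slow] dup → fast++
(s=6,f=15) a[fast]=10≠a[slow]=9 write a[7]=10 → slow++,fast++
(s=7,f=16) a[fast]=11≠a[slow]=10 write a[8]=11 → slow++,fast++
(s=8,f=17) a[fast]=12≠a[slow]=11 write a[9]=12 → slow++,fast++
(s=9,f=18) a[fast]=14≠a[slow]=12 write a[10]=14 → slow++,fast++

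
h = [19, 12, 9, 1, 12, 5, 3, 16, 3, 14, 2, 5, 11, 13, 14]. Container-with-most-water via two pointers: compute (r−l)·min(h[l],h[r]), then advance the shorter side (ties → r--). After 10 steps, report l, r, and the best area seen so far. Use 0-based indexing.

l=0, r=4, best area=196

l=0 r=14: min(19,14)*14=196 best=196 *, r--
l=0 r=13: min(19,13)*13=169 best=196, r--
l=0 r=12: min(19,11)*12=132 best=196, r--
l=0 r=11: min(19,5)*11=55 best=196, r--
l=0 r=10: min(19,2)*10=20 best=196, r--
l=0 r=9: min(19,14)*9=126 best=196, r--
l=0 r=8: min(19,3)*8=24 best=196, r--
l=0 r=7: min(19,16)*7=112 best=196, r--
l=0 r=6: min(19,3)*6=18 best=196, r--
l=0 r=5: min(19,5)*5=25 best=196, r--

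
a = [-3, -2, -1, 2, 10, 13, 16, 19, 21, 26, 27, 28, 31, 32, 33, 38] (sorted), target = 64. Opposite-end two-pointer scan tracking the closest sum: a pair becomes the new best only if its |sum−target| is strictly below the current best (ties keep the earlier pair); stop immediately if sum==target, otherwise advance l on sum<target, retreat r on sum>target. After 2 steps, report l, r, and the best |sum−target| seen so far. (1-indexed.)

l=1 r=16: -3+38=35 d=29 *, l++
l=2 r=16: -2+38=36 d=28 *, l++

l=3, r=16, best |Δ|=28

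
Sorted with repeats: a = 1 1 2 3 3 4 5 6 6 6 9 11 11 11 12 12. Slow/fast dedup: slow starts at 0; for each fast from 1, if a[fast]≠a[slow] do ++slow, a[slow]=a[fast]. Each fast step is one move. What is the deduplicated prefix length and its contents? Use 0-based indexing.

slow=0 fast=1: a[fast]=1=a[slow] dup, fast++
slow=0 fast=2: a[fast]=2≠a[slow]=1 write a[1]=2, slow++,fast++
slow=1 fast=3: a[fast]=3≠a[slow]=2 write a[2]=3, slow++,fast++
slow=2 fast=4: a[fast]=3=a[slow] dup, fast++
slow=2 fast=5: a[fast]=4≠a[slow]=3 write a[3]=4, slow++,fast++
slow=3 fast=6: a[fast]=5≠a[slow]=4 write a[4]=5, slow++,fast++
slow=4 fast=7: a[fast]=6≠a[slow]=5 write a[5]=6, slow++,fast++
slow=5 fast=8: a[fast]=6=a[slow] dup, fast++
slow=5 fast=9: a[fast]=6=a[slow] dup, fast++
slow=5 fast=10: a[fast]=9≠a[slow]=6 write a[6]=9, slow++,fast++
slow=6 fast=11: a[fast]=11≠a[slow]=9 write a[7]=11, slow++,fast++
slow=7 fast=12: a[fast]=11=a[slow] dup, fast++
slow=7 fast=13: a[fast]=11=a[slow] dup, fast++
slow=7 fast=14: a[fast]=12≠a[slow]=11 write a[8]=12, slow++,fast++
slow=8 fast=15: a[fast]=12=a[slow] dup, fast++

length 9; prefix = [1, 2, 3, 4, 5, 6, 9, 11, 12]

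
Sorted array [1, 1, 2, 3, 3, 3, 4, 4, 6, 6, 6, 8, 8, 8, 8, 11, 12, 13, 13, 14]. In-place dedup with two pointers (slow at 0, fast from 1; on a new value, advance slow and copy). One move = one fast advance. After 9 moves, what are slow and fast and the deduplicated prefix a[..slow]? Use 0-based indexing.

(s=0,f=1) a[fast]=1=a[slow] dup → fast++
(s=0,f=2) a[fast]=2≠a[slow]=1 write a[1]=2 → slow++,fast++
(s=1,f=3) a[fast]=3≠a[slow]=2 write a[2]=3 → slow++,fast++
(s=2,f=4) a[fast]=3=a[slow] dup → fast++
(s=2,f=5) a[fast]=3=a[slow] dup → fast++
(s=2,f=6) a[fast]=4≠a[slow]=3 write a[3]=4 → slow++,fast++
(s=3,f=7) a[fast]=4=a[slow] dup → fast++
(s=3,f=8) a[fast]=6≠a[slow]=4 write a[4]=6 → slow++,fast++
(s=4,f=9) a[fast]=6=a[slow] dup → fast++

slow=4, fast=10, prefix=[1, 2, 3, 4, 6]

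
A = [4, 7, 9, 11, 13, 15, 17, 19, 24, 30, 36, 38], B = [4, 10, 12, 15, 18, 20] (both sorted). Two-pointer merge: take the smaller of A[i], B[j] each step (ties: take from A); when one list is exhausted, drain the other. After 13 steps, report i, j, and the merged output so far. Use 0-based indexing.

[i=0,j=0] A[i]=4<=B[j]=4 take 4 → i++
[i=1,j=0] A[i]=7>B[j]=4 take 4 → j++
[i=1,j=1] A[i]=7<=B[j]=10 take 7 → i++
[i=2,j=1] A[i]=9<=B[j]=10 take 9 → i++
[i=3,j=1] A[i]=11>B[j]=10 take 10 → j++
[i=3,j=2] A[i]=11<=B[j]=12 take 11 → i++
[i=4,j=2] A[i]=13>B[j]=12 take 12 → j++
[i=4,j=3] A[i]=13<=B[j]=15 take 13 → i++
[i=5,j=3] A[i]=15<=B[j]=15 take 15 → i++
[i=6,j=3] A[i]=17>B[j]=15 take 15 → j++
[i=6,j=4] A[i]=17<=B[j]=18 take 17 → i++
[i=7,j=4] A[i]=19>B[j]=18 take 18 → j++
[i=7,j=5] A[i]=19<=B[j]=20 take 19 → i++

i=8, j=5, merged so far=[4, 4, 7, 9, 10, 11, 12, 13, 15, 15, 17, 18, 19]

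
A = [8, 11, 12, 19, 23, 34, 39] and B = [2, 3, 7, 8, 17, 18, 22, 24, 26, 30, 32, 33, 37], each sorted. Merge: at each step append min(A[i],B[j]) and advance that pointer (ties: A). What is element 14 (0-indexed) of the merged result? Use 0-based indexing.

merged[14] = 30

[i=0,j=0] A[i]=8>B[j]=2 take 2 → j++
[i=0,j=1] A[i]=8>B[j]=3 take 3 → j++
[i=0,j=2] A[i]=8>B[j]=7 take 7 → j++
[i=0,j=3] A[i]=8<=B[j]=8 take 8 → i++
[i=1,j=3] A[i]=11>B[j]=8 take 8 → j++
[i=1,j=4] A[i]=11<=B[j]=17 take 11 → i++
[i=2,j=4] A[i]=12<=B[j]=17 take 12 → i++
[i=3,j=4] A[i]=19>B[j]=17 take 17 → j++
[i=3,j=5] A[i]=19>B[j]=18 take 18 → j++
[i=3,j=6] A[i]=19<=B[j]=22 take 19 → i++
[i=4,j=6] A[i]=23>B[j]=22 take 22 → j++
[i=4,j=7] A[i]=23<=B[j]=24 take 23 → i++
[i=5,j=7] A[i]=34>B[j]=24 take 24 → j++
[i=5,j=8] A[i]=34>B[j]=26 take 26 → j++
[i=5,j=9] A[i]=34>B[j]=30 take 30 → j++
[i=5,j=10] A[i]=34>B[j]=32 take 32 → j++
[i=5,j=11] A[i]=34>B[j]=33 take 33 → j++
[i=5,j=12] A[i]=34<=B[j]=37 take 34 → i++
[i=6,j=12] A[i]=39>B[j]=37 take 37 → j++
[i=6,j=13] B done, take A[i]=39 → i++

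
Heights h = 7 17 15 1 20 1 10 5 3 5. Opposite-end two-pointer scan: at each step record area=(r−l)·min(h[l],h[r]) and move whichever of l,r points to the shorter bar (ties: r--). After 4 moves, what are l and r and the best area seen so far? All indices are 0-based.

l=0 r=9: min(7,5)*9=45 best=45 *, r--
l=0 r=8: min(7,3)*8=24 best=45, r--
l=0 r=7: min(7,5)*7=35 best=45, r--
l=0 r=6: min(7,10)*6=42 best=45, l++

l=1, r=6, best area=45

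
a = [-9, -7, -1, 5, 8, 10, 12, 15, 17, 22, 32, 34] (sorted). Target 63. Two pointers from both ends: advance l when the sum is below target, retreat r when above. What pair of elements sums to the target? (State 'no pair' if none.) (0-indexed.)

no pair

[0,11] -9+34=25 <63 → l++
[1,11] -7+34=27 <63 → l++
[2,11] -1+34=33 <63 → l++
[3,11] 5+34=39 <63 → l++
[4,11] 8+34=42 <63 → l++
[5,11] 10+34=44 <63 → l++
[6,11] 12+34=46 <63 → l++
[7,11] 15+34=49 <63 → l++
[8,11] 17+34=51 <63 → l++
[9,11] 22+34=56 <63 → l++
[10,11] 32+34=66 >63 → r--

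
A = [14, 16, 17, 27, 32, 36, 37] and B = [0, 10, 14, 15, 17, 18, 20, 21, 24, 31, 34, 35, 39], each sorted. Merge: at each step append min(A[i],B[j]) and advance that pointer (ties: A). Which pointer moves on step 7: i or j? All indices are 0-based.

i

i=0 j=0: A[i]=14>B[j]=0 take 0, j++
i=0 j=1: A[i]=14>B[j]=10 take 10, j++
i=0 j=2: A[i]=14<=B[j]=14 take 14, i++
i=1 j=2: A[i]=16>B[j]=14 take 14, j++
i=1 j=3: A[i]=16>B[j]=15 take 15, j++
i=1 j=4: A[i]=16<=B[j]=17 take 16, i++
i=2 j=4: A[i]=17<=B[j]=17 take 17, i++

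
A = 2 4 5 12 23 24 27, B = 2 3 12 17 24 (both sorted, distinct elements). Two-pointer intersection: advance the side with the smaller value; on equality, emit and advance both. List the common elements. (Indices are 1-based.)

intersection = [2, 12, 24]

i=1 j=1: 2==2 emit, i++,j++
i=2 j=2: 4>3, j++
i=2 j=3: 4<12, i++
i=3 j=3: 5<12, i++
i=4 j=3: 12==12 emit, i++,j++
i=5 j=4: 23>17, j++
i=5 j=5: 23<24, i++
i=6 j=5: 24==24 emit, i++,j++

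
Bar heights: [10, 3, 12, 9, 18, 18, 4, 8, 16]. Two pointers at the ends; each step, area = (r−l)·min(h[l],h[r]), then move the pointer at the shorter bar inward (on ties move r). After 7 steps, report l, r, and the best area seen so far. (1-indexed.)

[1,9] min(10,16)*8=80 best=80 * → l++
[2,9] min(3,16)*7=21 best=80 → l++
[3,9] min(12,16)*6=72 best=80 → l++
[4,9] min(9,16)*5=45 best=80 → l++
[5,9] min(18,16)*4=64 best=80 → r--
[5,8] min(18,8)*3=24 best=80 → r--
[5,7] min(18,4)*2=8 best=80 → r--

l=5, r=6, best area=80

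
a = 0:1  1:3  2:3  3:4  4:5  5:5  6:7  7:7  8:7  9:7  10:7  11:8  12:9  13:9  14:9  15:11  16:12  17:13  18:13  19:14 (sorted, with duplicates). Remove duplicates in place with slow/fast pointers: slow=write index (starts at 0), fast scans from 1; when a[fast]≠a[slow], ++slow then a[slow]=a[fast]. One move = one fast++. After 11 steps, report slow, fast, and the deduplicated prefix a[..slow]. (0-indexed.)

slow=5, fast=12, prefix=[1, 3, 4, 5, 7, 8]

(s=0,f=1) a[fast]=3≠a[slow]=1 write a[1]=3 → slow++,fast++
(s=1,f=2) a[fast]=3=a[slow] dup → fast++
(s=1,f=3) a[fast]=4≠a[slow]=3 write a[2]=4 → slow++,fast++
(s=2,f=4) a[fast]=5≠a[slow]=4 write a[3]=5 → slow++,fast++
(s=3,f=5) a[fast]=5=a[slow] dup → fast++
(s=3,f=6) a[fast]=7≠a[slow]=5 write a[4]=7 → slow++,fast++
(s=4,f=7) a[fast]=7=a[slow] dup → fast++
(s=4,f=8) a[fast]=7=a[slow] dup → fast++
(s=4,f=9) a[fast]=7=a[slow] dup → fast++
(s=4,f=10) a[fast]=7=a[slow] dup → fast++
(s=4,f=11) a[fast]=8≠a[slow]=7 write a[5]=8 → slow++,fast++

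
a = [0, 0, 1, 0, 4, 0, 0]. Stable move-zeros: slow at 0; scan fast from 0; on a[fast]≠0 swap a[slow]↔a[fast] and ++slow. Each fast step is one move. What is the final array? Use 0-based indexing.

[1, 4, 0, 0, 0, 0, 0]

(s=0,f=0) a[fast]=0 → fast++
(s=0,f=1) a[fast]=0 → fast++
(s=0,f=2) a[fast]=1≠0 swap→a[0]=1 → slow++,fast++
(s=1,f=3) a[fast]=0 → fast++
(s=1,f=4) a[fast]=4≠0 swap→a[1]=4 → slow++,fast++
(s=2,f=5) a[fast]=0 → fast++
(s=2,f=6) a[fast]=0 → fast++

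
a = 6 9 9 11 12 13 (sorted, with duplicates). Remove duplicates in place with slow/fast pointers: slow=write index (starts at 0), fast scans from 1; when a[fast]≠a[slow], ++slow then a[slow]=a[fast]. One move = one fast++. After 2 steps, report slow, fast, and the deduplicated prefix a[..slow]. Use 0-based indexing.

slow=1, fast=3, prefix=[6, 9]

slow=0 fast=1: a[fast]=9≠a[slow]=6 write a[1]=9, slow++,fast++
slow=1 fast=2: a[fast]=9=a[slow] dup, fast++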